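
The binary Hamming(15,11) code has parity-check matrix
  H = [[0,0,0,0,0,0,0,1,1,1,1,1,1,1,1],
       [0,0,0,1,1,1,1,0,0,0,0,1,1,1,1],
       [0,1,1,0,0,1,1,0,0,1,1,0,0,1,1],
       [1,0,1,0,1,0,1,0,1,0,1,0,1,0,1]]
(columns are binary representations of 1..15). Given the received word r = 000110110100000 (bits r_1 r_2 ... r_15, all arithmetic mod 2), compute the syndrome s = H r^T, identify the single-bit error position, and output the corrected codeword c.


s = (0, 1, 0, 0)^T, error position = 4, corrected codeword c = 000010110100000

Compute s = H r^T mod 2 one row at a time:
  s_1 = 1 + 0 + 1 + 0 + 0 + 0 + 0 + 0 = 2 ≡ 0 (mod 2).
  s_2 = 1 + 1 + 0 + 1 + 0 + 0 + 0 + 0 = 3 ≡ 1 (mod 2).
  s_3 = 0 + 0 + 0 + 1 + 1 + 0 + 0 + 0 = 2 ≡ 0 (mod 2).
  s_4 = 0 + 0 + 1 + 1 + 0 + 0 + 0 + 0 = 2 ≡ 0 (mod 2).
s = (0, 1, 0, 0)^T — this equals column 4 of H (binary 0100), so error is at position 4.
Correct: flip bit 4 of r = 000110110100000 to get c = 000010110100000.


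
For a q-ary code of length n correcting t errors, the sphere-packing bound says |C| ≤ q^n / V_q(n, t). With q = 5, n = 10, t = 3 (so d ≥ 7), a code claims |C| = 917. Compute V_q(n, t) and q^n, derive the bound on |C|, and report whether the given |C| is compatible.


V_q(n, t) = 8441, q^n = 9765625, Hamming bound = 1156, |C| = 917 ≤ bound (satisfied).

Step 1: Compute V_q(n, t) = Σ_{j=0}^3 C(n, j) (q−1)^j.
  j = 0: C(10,0)·(4)^0 = 1·1 = 1.
  j = 1: C(10,1)·(4)^1 = 10·4 = 40.
  j = 2: C(10,2)·(4)^2 = 45·16 = 720.
  j = 3: C(10,3)·(4)^3 = 120·64 = 7680.
  V_q(n, t) = 1 + 40 + 720 + 7680 = 8441.
Step 2: q^n = 5^10 = 9765625.
Step 3: Hamming bound ⌊q^n / V_q(n,t)⌋ = ⌊9765625/8441⌋ = 1156.
Step 4: Compare |C| = 917 to 1156: satisfied.
The claimed |C| lies below the Hamming bound.


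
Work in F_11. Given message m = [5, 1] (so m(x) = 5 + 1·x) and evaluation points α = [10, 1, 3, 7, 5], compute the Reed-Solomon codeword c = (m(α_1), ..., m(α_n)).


c = [4, 6, 8, 1, 10]

Message polynomial: m(x) = 5 + 1·x (mod 11).
For each evaluation point α_i, compute m(α_i) mod 11:
  α_1 = 10: Horner steps 1 → 4, so m(10) = 4.
  α_2 = 1: Horner steps 1 → 6, so m(1) = 6.
  α_3 = 3: Horner steps 1 → 8, so m(3) = 8.
  α_4 = 7: Horner steps 1 → 1, so m(7) = 1.
  α_5 = 5: Horner steps 1 → 10, so m(5) = 10.
Codeword c = [4, 6, 8, 1, 10] ∈ F_11^5.


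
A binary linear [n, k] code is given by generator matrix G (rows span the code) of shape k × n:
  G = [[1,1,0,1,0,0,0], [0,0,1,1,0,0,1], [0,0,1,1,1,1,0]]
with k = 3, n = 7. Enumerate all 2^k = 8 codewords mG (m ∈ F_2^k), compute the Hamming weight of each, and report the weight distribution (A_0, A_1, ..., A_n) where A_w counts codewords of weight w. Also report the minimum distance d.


Weight distribution: A_0 = 1, A_3 = 3, A_4 = 2, A_5 = 1, A_6 = 1. Minimum distance d = 3.

Enumerate all 2^3 = 8 messages m ∈ F_2^3.
For each, compute codeword c = mG in F_2^7, then tally its weight.
  m = 000 → c = 0000000, weight = 0.
  m = 100 → c = 1101000, weight = 3.
  m = 010 → c = 0011001, weight = 3.
  m = 110 → c = 1110001, weight = 4.
  m = 001 → c = 0011110, weight = 4.
  m = 101 → c = 1110110, weight = 5.
  m = 011 → c = 0000111, weight = 3.
  m = 111 → c = 1101111, weight = 6.
Tally weights:
  weight 0: 1 codewords.
  weight 3: 3 codewords.
  weight 4: 2 codewords.
  weight 5: 1 codewords.
  weight 6: 1 codewords.
Minimum distance d = smallest w > 0 with A_w > 0 = 3.
Sanity: Σ A_w = 8 = 2^3 = 8 ✓.


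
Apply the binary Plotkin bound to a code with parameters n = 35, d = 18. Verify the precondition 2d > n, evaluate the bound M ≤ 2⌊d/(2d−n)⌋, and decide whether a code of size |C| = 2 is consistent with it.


Plotkin bound M ≤ 36; given |C| = 2 ≤ bound (satisfied).

Check applicability: 2d = 36, n = 35.
2d − n = 1 > 0, so Plotkin applies.
Compute d/(2d−n) = 18/1 ≈ 18.0000.
⌊d/(2d−n)⌋ = 18.
Plotkin bound: M ≤ 2·18 = 36.
Given |C| = 2, check: satisfied.
This |C| is below the Plotkin bound.


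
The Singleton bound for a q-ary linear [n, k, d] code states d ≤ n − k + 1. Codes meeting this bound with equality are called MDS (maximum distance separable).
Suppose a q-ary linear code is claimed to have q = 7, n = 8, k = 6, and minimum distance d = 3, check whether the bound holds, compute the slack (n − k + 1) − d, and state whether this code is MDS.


Singleton RHS = n − k + 1 = 3, slack = 0, bound satisfied, MDS.

Singleton bound: d ≤ n − k + 1.
Here n = 8, k = 6, so n − k + 1 = 3.
Given d = 3, check d ≤ 3: YES.
Slack = (n − k + 1) − d = 0.
The code is MDS (slack = 0).
Description: the claimed parameters are [8, 6, 3]_7; such a code would be MDS (meets Singleton bound).


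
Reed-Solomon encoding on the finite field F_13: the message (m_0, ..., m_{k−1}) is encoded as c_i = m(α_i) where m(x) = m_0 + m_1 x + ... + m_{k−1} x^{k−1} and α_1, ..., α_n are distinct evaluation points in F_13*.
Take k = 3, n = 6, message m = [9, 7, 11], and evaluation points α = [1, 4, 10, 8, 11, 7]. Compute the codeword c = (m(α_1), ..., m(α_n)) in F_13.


c = [1, 5, 9, 2, 0, 12]

Message polynomial: m(x) = 9 + 7·x + 11·x^2 (mod 13).
For each evaluation point α_i, compute m(α_i) mod 13:
  α_1 = 1: Horner steps 11 → 5 → 1, so m(1) = 1.
  α_2 = 4: Horner steps 11 → 12 → 5, so m(4) = 5.
  α_3 = 10: Horner steps 11 → 0 → 9, so m(10) = 9.
  α_4 = 8: Horner steps 11 → 4 → 2, so m(8) = 2.
  α_5 = 11: Horner steps 11 → 11 → 0, so m(11) = 0.
  α_6 = 7: Horner steps 11 → 6 → 12, so m(7) = 12.
Codeword c = [1, 5, 9, 2, 0, 12] ∈ F_13^6.


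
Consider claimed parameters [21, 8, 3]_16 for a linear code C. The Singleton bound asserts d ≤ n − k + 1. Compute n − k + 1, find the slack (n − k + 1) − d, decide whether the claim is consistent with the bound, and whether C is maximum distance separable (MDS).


Singleton RHS = n − k + 1 = 14, slack = 11, bound satisfied, not MDS.

Singleton bound: d ≤ n − k + 1.
Here n = 21, k = 8, so n − k + 1 = 14.
Given d = 3, check d ≤ 14: YES.
Slack = (n − k + 1) − d = 11.
The code is NOT MDS (slack = 11 > 0).
Description: the claimed parameters are [21, 8, 3]_16; such a code would be non-MDS.


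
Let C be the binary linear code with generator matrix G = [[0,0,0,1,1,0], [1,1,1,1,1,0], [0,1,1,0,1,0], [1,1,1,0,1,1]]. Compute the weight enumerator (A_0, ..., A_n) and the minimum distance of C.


Weight distribution: A_0 = 1, A_2 = 6, A_3 = 4, A_4 = 1, A_5 = 4. Minimum distance d = 2.

Enumerate all 2^4 = 16 messages m ∈ F_2^4.
For each, compute codeword c = mG in F_2^6, then tally its weight.
  m = 0000 → c = 000000, weight = 0.
  m = 1000 → c = 000110, weight = 2.
  m = 0100 → c = 111110, weight = 5.
  m = 1100 → c = 111000, weight = 3.
  m = 0010 → c = 011010, weight = 3.
  m = 1010 → c = 011100, weight = 3.
  m = 0110 → c = 100100, weight = 2.
  m = 1110 → c = 100010, weight = 2.
  m = 0001 → c = 111011, weight = 5.
  m = 1001 → c = 111101, weight = 5.
  m = 0101 → c = 000101, weight = 2.
  m = 1101 → c = 000011, weight = 2.
  m = 0011 → c = 100001, weight = 2.
  m = 1011 → c = 100111, weight = 4.
  m = 0111 → c = 011111, weight = 5.
  m = 1111 → c = 011001, weight = 3.
Tally weights:
  weight 0: 1 codewords.
  weight 2: 6 codewords.
  weight 3: 4 codewords.
  weight 4: 1 codewords.
  weight 5: 4 codewords.
Minimum distance d = smallest w > 0 with A_w > 0 = 2.
Sanity: Σ A_w = 16 = 2^4 = 16 ✓.


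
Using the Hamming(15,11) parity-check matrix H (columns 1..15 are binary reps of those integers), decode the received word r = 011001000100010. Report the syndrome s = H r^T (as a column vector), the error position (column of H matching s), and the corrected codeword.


s = (0, 0, 1, 1)^T, error position = 3, corrected codeword c = 010001000100010

Compute s = H r^T mod 2 one row at a time:
  s_1 = 0 + 0 + 1 + 0 + 0 + 0 + 1 + 0 = 2 ≡ 0 (mod 2).
  s_2 = 0 + 0 + 1 + 0 + 0 + 0 + 1 + 0 = 2 ≡ 0 (mod 2).
  s_3 = 1 + 1 + 1 + 0 + 1 + 0 + 1 + 0 = 5 ≡ 1 (mod 2).
  s_4 = 0 + 1 + 0 + 0 + 0 + 0 + 0 + 0 = 1 ≡ 1 (mod 2).
s = (0, 0, 1, 1)^T — this equals column 3 of H (binary 0011), so error is at position 3.
Correct: flip bit 3 of r = 011001000100010 to get c = 010001000100010.


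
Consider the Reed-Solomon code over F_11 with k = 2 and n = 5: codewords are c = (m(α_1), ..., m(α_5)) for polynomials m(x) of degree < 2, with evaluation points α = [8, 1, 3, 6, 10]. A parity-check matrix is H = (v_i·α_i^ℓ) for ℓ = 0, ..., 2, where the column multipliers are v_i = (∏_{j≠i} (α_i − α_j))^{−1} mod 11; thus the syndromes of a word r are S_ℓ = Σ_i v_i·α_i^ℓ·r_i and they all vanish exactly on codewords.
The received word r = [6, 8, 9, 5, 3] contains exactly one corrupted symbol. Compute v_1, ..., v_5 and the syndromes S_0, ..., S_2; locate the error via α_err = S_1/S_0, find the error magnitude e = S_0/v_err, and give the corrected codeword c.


S = (2, 9, 2), error at position 5, error magnitude e = 7, c = [6, 8, 9, 5, 7].

Step 1: column multipliers v_i = (∏_{j≠i}(α_i − α_j))^{−1} mod 11.
  i = 1 (α = 8): (8−1)(8−3)(8−6)(8−10) = 7·5·2·(−2) = −140 ≡ 3, so v_1 = 3^{−1} = 4 (mod 11).
  i = 2 (α = 1): (1−8)(1−3)(1−6)(1−10) = (−7)·(−2)·(−5)·(−9) = 630 ≡ 3, so v_2 = 3^{−1} = 4 (mod 11).
  i = 3 (α = 3): (3−8)(3−1)(3−6)(3−10) = (−5)·2·(−3)·(−7) = −210 ≡ 10, so v_3 = 10^{−1} = 10 (mod 11).
  i = 4 (α = 6): (6−8)(6−1)(6−3)(6−10) = (−2)·5·3·(−4) = 120 ≡ 10, so v_4 = 10^{−1} = 10 (mod 11).
  i = 5 (α = 10): (10−8)(10−1)(10−3)(10−6) = 2·9·7·4 = 504 ≡ 9, so v_5 = 9^{−1} = 5 (mod 11).
  v = [4, 4, 10, 10, 5].
Step 2: syndromes of r = [6, 8, 9, 5, 3] (all sums mod 11).
  S_0 = Σ v_i r_i = 4·6 + 4·8 + 10·9 + 10·5 + 5·3 = 211 ≡ 2.
  S_1 = Σ v_i α_i r_i = 4·8·6 + 4·1·8 + 10·3·9 + 10·6·5 + 5·10·3 = 944 ≡ 9.
  α_i^2 mod 11 = [9, 1, 9, 3, 1].
  S_2 = Σ v_i α_i^2 r_i = 4·9·6 + 4·1·8 + 10·9·9 + 10·3·5 + 5·1·3 = 1223 ≡ 2.
  S = (2, 9, 2) ≠ 0, so r is not a codeword (an error is present).
Step 3: locate the error. For a single error e at position i, S_ℓ = v_i·e·α_i^ℓ, so α_err = S_1/S_0.
  S_0^{−1} = 2^{−1} = 6 (mod 11), so α_err = 9·6 = 54 ≡ 10 = α_5. Error position i = 5.
  Consistency check: S_2/S_1 = 2·5 = 10 ≡ 10 = α_err ✓ (single-error assumption holds).
Step 4: error magnitude e = S_0/v_5 = S_0·∏_{j≠5}(α_5 − α_j) = 2·9 = 18 ≡ 7 (mod 11).
Step 5: correct position 5: c_5 = r_5 − e = 3 − 7 ≡ 7 (mod 11). Hence c = [6, 8, 9, 5, 7].
  Check: interpolating c through the α_i gives m(x) = 2 + 6·x (degree < 2) with m(α_i) = c_i for every i, so c is indeed a codeword.


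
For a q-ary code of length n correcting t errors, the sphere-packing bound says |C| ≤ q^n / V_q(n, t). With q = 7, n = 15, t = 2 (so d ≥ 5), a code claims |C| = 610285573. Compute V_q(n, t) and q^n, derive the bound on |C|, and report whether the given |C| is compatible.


V_q(n, t) = 3871, q^n = 4747561509943, Hamming bound = 1226443169, |C| = 610285573 ≤ bound (satisfied).

Step 1: Compute V_q(n, t) = Σ_{j=0}^2 C(n, j) (q−1)^j.
  j = 0: C(15,0)·(6)^0 = 1·1 = 1.
  j = 1: C(15,1)·(6)^1 = 15·6 = 90.
  j = 2: C(15,2)·(6)^2 = 105·36 = 3780.
  V_q(n, t) = 1 + 90 + 3780 = 3871.
Step 2: q^n = 7^15 = 4747561509943.
Step 3: Hamming bound ⌊q^n / V_q(n,t)⌋ = ⌊4747561509943/3871⌋ = 1226443169.
Step 4: Compare |C| = 610285573 to 1226443169: satisfied.
The claimed |C| lies below the Hamming bound.


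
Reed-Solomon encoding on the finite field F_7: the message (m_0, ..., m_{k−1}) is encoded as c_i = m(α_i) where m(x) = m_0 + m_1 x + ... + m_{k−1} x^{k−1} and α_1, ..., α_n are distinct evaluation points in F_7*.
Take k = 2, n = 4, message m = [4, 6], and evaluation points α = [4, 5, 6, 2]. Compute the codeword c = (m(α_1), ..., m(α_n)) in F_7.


c = [0, 6, 5, 2]

Message polynomial: m(x) = 4 + 6·x (mod 7).
For each evaluation point α_i, compute m(α_i) mod 7:
  α_1 = 4: Horner steps 6 → 0, so m(4) = 0.
  α_2 = 5: Horner steps 6 → 6, so m(5) = 6.
  α_3 = 6: Horner steps 6 → 5, so m(6) = 5.
  α_4 = 2: Horner steps 6 → 2, so m(2) = 2.
Codeword c = [0, 6, 5, 2] ∈ F_7^4.


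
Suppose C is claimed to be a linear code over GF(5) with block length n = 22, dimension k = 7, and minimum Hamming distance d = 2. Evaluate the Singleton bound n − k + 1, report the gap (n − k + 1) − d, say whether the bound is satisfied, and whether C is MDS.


Singleton RHS = n − k + 1 = 16, slack = 14, bound satisfied, not MDS.

Singleton bound: d ≤ n − k + 1.
Here n = 22, k = 7, so n − k + 1 = 16.
Given d = 2, check d ≤ 16: YES.
Slack = (n − k + 1) − d = 14.
The code is NOT MDS (slack = 14 > 0).
Description: the claimed parameters are [22, 7, 2]_5; such a code would be non-MDS.


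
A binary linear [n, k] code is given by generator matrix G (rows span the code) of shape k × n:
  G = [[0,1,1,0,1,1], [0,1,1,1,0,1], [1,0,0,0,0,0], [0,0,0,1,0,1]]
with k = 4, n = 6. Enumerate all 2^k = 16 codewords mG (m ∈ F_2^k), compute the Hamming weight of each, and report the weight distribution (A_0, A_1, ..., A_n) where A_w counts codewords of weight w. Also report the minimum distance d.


Weight distribution: A_0 = 1, A_1 = 1, A_2 = 4, A_3 = 4, A_4 = 3, A_5 = 3. Minimum distance d = 1.

Enumerate all 2^4 = 16 messages m ∈ F_2^4.
For each, compute codeword c = mG in F_2^6, then tally its weight.
  m = 0000 → c = 000000, weight = 0.
  m = 1000 → c = 011011, weight = 4.
  m = 0100 → c = 011101, weight = 4.
  m = 1100 → c = 000110, weight = 2.
  m = 0010 → c = 100000, weight = 1.
  m = 1010 → c = 111011, weight = 5.
  m = 0110 → c = 111101, weight = 5.
  m = 1110 → c = 100110, weight = 3.
  m = 0001 → c = 000101, weight = 2.
  m = 1001 → c = 011110, weight = 4.
  m = 0101 → c = 011000, weight = 2.
  m = 1101 → c = 000011, weight = 2.
  m = 0011 → c = 100101, weight = 3.
  m = 1011 → c = 111110, weight = 5.
  m = 0111 → c = 111000, weight = 3.
  m = 1111 → c = 100011, weight = 3.
Tally weights:
  weight 0: 1 codewords.
  weight 1: 1 codewords.
  weight 2: 4 codewords.
  weight 3: 4 codewords.
  weight 4: 3 codewords.
  weight 5: 3 codewords.
Minimum distance d = smallest w > 0 with A_w > 0 = 1.
Sanity: Σ A_w = 16 = 2^4 = 16 ✓.


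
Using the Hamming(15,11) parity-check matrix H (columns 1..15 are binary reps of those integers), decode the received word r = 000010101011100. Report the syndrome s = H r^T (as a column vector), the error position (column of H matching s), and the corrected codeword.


s = (0, 0, 0, 1)^T, error position = 1, corrected codeword c = 100010101011100

Compute s = H r^T mod 2 one row at a time:
  s_1 = 0 + 1 + 0 + 1 + 1 + 1 + 0 + 0 = 4 ≡ 0 (mod 2).
  s_2 = 0 + 1 + 0 + 1 + 1 + 1 + 0 + 0 = 4 ≡ 0 (mod 2).
  s_3 = 0 + 0 + 0 + 1 + 0 + 1 + 0 + 0 = 2 ≡ 0 (mod 2).
  s_4 = 0 + 0 + 1 + 1 + 1 + 1 + 1 + 0 = 5 ≡ 1 (mod 2).
s = (0, 0, 0, 1)^T — this equals column 1 of H (binary 0001), so error is at position 1.
Correct: flip bit 1 of r = 000010101011100 to get c = 100010101011100.


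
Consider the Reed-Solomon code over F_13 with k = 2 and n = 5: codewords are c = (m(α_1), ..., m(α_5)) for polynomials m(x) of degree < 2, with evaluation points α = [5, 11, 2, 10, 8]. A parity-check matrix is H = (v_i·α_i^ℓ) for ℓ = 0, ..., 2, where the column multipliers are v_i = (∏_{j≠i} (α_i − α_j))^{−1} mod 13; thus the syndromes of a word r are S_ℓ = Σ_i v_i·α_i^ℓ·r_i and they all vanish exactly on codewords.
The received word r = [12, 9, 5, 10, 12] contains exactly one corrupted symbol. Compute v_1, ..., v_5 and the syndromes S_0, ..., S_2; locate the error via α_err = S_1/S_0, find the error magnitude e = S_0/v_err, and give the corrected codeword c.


S = (12, 8, 1), error at position 1, error magnitude e = 10, c = [2, 9, 5, 10, 12].

Step 1: column multipliers v_i = (∏_{j≠i}(α_i − α_j))^{−1} mod 13.
  i = 1 (α = 5): (5−11)(5−2)(5−10)(5−8) = (−6)·3·(−5)·(−3) = −270 ≡ 3, so v_1 = 3^{−1} = 9 (mod 13).
  i = 2 (α = 11): (11−5)(11−2)(11−10)(11−8) = 6·9·1·3 = 162 ≡ 6, so v_2 = 6^{−1} = 11 (mod 13).
  i = 3 (α = 2): (2−5)(2−11)(2−10)(2−8) = (−3)·(−9)·(−8)·(−6) = 1296 ≡ 9, so v_3 = 9^{−1} = 3 (mod 13).
  i = 4 (α = 10): (10−5)(10−11)(10−2)(10−8) = 5·(−1)·8·2 = −80 ≡ 11, so v_4 = 11^{−1} = 6 (mod 13).
  i = 5 (α = 8): (8−5)(8−11)(8−2)(8−10) = 3·(−3)·6·(−2) = 108 ≡ 4, so v_5 = 4^{−1} = 10 (mod 13).
  v = [9, 11, 3, 6, 10].
Step 2: syndromes of r = [12, 9, 5, 10, 12] (all sums mod 13).
  S_0 = Σ v_i r_i = 9·12 + 11·9 + 3·5 + 6·10 + 10·12 = 402 ≡ 12.
  S_1 = Σ v_i α_i r_i = 9·5·12 + 11·11·9 + 3·2·5 + 6·10·10 + 10·8·12 = 3219 ≡ 8.
  α_i^2 mod 13 = [12, 4, 4, 9, 12].
  S_2 = Σ v_i α_i^2 r_i = 9·12·12 + 11·4·9 + 3·4·5 + 6·9·10 + 10·12·12 = 3732 ≡ 1.
  S = (12, 8, 1) ≠ 0, so r is not a codeword (an error is present).
Step 3: locate the error. For a single error e at position i, S_ℓ = v_i·e·α_i^ℓ, so α_err = S_1/S_0.
  S_0^{−1} = 12^{−1} = 12 (mod 13), so α_err = 8·12 = 96 ≡ 5 = α_1. Error position i = 1.
  Consistency check: S_2/S_1 = 1·5 = 5 ≡ 5 = α_err ✓ (single-error assumption holds).
Step 4: error magnitude e = S_0/v_1 = S_0·∏_{j≠1}(α_1 − α_j) = 12·3 = 36 ≡ 10 (mod 13).
Step 5: correct position 1: c_1 = r_1 − e = 12 − 10 ≡ 2 (mod 13). Hence c = [2, 9, 5, 10, 12].
  Check: interpolating c through the α_i gives m(x) = 7 + 12·x (degree < 2) with m(α_i) = c_i for every i, so c is indeed a codeword.


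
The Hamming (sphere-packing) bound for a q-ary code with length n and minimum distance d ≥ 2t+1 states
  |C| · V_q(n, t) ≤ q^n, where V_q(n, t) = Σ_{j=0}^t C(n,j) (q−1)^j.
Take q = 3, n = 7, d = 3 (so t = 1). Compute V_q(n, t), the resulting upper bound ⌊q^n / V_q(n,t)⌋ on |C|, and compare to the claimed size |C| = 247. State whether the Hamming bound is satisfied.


V_q(n, t) = 15, q^n = 2187, Hamming bound = 145, |C| = 247 > bound (violated).

Step 1: Compute V_q(n, t) = Σ_{j=0}^1 C(n, j) (q−1)^j.
  j = 0: C(7,0)·(2)^0 = 1·1 = 1.
  j = 1: C(7,1)·(2)^1 = 7·2 = 14.
  V_q(n, t) = 1 + 14 = 15.
Step 2: q^n = 3^7 = 2187.
Step 3: Hamming bound ⌊q^n / V_q(n,t)⌋ = ⌊2187/15⌋ = 145.
Step 4: Compare |C| = 247 to 145: violated.
The claimed |C| lies above the Hamming bound, so no 3-ary code of length 7 with d ≥ 3 can have 247 codewords.


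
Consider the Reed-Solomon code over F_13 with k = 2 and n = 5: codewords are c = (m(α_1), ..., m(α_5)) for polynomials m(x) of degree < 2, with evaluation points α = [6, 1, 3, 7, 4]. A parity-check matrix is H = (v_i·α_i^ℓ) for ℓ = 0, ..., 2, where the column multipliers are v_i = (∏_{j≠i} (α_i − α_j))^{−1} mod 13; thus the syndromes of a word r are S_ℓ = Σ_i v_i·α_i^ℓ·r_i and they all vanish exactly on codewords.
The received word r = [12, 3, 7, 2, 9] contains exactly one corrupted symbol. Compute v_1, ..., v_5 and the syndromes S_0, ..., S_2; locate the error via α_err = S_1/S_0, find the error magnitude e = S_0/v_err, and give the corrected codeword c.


S = (10, 8, 9), error at position 1, error magnitude e = 12, c = [0, 3, 7, 2, 9].

Step 1: column multipliers v_i = (∏_{j≠i}(α_i − α_j))^{−1} mod 13.
  i = 1 (α = 6): (6−1)(6−3)(6−7)(6−4) = 5·3·(−1)·2 = −30 ≡ 9, so v_1 = 9^{−1} = 3 (mod 13).
  i = 2 (α = 1): (1−6)(1−3)(1−7)(1−4) = (−5)·(−2)·(−6)·(−3) = 180 ≡ 11, so v_2 = 11^{−1} = 6 (mod 13).
  i = 3 (α = 3): (3−6)(3−1)(3−7)(3−4) = (−3)·2·(−4)·(−1) = −24 ≡ 2, so v_3 = 2^{−1} = 7 (mod 13).
  i = 4 (α = 7): (7−6)(7−1)(7−3)(7−4) = 1·6·4·3 = 72 ≡ 7, so v_4 = 7^{−1} = 2 (mod 13).
  i = 5 (α = 4): (4−6)(4−1)(4−3)(4−7) = (−2)·3·1·(−3) = 18 ≡ 5, so v_5 = 5^{−1} = 8 (mod 13).
  v = [3, 6, 7, 2, 8].
Step 2: syndromes of r = [12, 3, 7, 2, 9] (all sums mod 13).
  S_0 = Σ v_i r_i = 3·12 + 6·3 + 7·7 + 2·2 + 8·9 = 179 ≡ 10.
  S_1 = Σ v_i α_i r_i = 3·6·12 + 6·1·3 + 7·3·7 + 2·7·2 + 8·4·9 = 697 ≡ 8.
  α_i^2 mod 13 = [10, 1, 9, 10, 3].
  S_2 = Σ v_i α_i^2 r_i = 3·10·12 + 6·1·3 + 7·9·7 + 2·10·2 + 8·3·9 = 1075 ≡ 9.
  S = (10, 8, 9) ≠ 0, so r is not a codeword (an error is present).
Step 3: locate the error. For a single error e at position i, S_ℓ = v_i·e·α_i^ℓ, so α_err = S_1/S_0.
  S_0^{−1} = 10^{−1} = 4 (mod 13), so α_err = 8·4 = 32 ≡ 6 = α_1. Error position i = 1.
  Consistency check: S_2/S_1 = 9·5 = 45 ≡ 6 = α_err ✓ (single-error assumption holds).
Step 4: error magnitude e = S_0/v_1 = S_0·∏_{j≠1}(α_1 − α_j) = 10·9 = 90 ≡ 12 (mod 13).
Step 5: correct position 1: c_1 = r_1 − e = 12 − 12 ≡ 0 (mod 13). Hence c = [0, 3, 7, 2, 9].
  Check: interpolating c through the α_i gives m(x) = 1 + 2·x (degree < 2) with m(α_i) = c_i for every i, so c is indeed a codeword.


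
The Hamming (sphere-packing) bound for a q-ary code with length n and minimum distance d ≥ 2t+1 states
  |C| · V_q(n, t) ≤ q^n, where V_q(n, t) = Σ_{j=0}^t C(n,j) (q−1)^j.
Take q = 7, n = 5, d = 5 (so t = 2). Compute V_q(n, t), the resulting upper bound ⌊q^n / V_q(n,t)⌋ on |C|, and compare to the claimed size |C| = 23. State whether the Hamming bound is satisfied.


V_q(n, t) = 391, q^n = 16807, Hamming bound = 42, |C| = 23 ≤ bound (satisfied).

Step 1: Compute V_q(n, t) = Σ_{j=0}^2 C(n, j) (q−1)^j.
  j = 0: C(5,0)·(6)^0 = 1·1 = 1.
  j = 1: C(5,1)·(6)^1 = 5·6 = 30.
  j = 2: C(5,2)·(6)^2 = 10·36 = 360.
  V_q(n, t) = 1 + 30 + 360 = 391.
Step 2: q^n = 7^5 = 16807.
Step 3: Hamming bound ⌊q^n / V_q(n,t)⌋ = ⌊16807/391⌋ = 42.
Step 4: Compare |C| = 23 to 42: satisfied.
The claimed |C| lies below the Hamming bound.


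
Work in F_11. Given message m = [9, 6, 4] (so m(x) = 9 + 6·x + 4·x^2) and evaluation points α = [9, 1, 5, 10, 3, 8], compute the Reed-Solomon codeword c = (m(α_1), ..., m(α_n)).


c = [2, 8, 7, 7, 8, 5]

Message polynomial: m(x) = 9 + 6·x + 4·x^2 (mod 11).
For each evaluation point α_i, compute m(α_i) mod 11:
  α_1 = 9: Horner steps 4 → 9 → 2, so m(9) = 2.
  α_2 = 1: Horner steps 4 → 10 → 8, so m(1) = 8.
  α_3 = 5: Horner steps 4 → 4 → 7, so m(5) = 7.
  α_4 = 10: Horner steps 4 → 2 → 7, so m(10) = 7.
  α_5 = 3: Horner steps 4 → 7 → 8, so m(3) = 8.
  α_6 = 8: Horner steps 4 → 5 → 5, so m(8) = 5.
Codeword c = [2, 8, 7, 7, 8, 5] ∈ F_11^6.


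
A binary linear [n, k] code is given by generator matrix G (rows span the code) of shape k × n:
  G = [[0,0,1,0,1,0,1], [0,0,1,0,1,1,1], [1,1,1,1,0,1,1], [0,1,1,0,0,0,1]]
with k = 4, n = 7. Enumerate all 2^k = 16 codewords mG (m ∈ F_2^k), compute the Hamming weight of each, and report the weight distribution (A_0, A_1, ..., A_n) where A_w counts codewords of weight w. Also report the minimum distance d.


Weight distribution: A_0 = 1, A_1 = 1, A_2 = 2, A_3 = 4, A_4 = 3, A_5 = 3, A_6 = 2. Minimum distance d = 1.

Enumerate all 2^4 = 16 messages m ∈ F_2^4.
For each, compute codeword c = mG in F_2^7, then tally its weight.
  m = 0000 → c = 0000000, weight = 0.
  m = 1000 → c = 0010101, weight = 3.
  m = 0100 → c = 0010111, weight = 4.
  m = 1100 → c = 0000010, weight = 1.
  m = 0010 → c = 1111011, weight = 6.
  m = 1010 → c = 1101110, weight = 5.
  m = 0110 → c = 1101100, weight = 4.
  m = 1110 → c = 1111001, weight = 5.
  m = 0001 → c = 0110001, weight = 3.
  m = 1001 → c = 0100100, weight = 2.
  m = 0101 → c = 0100110, weight = 3.
  m = 1101 → c = 0110011, weight = 4.
  m = 0011 → c = 1001010, weight = 3.
  m = 1011 → c = 1011111, weight = 6.
  m = 0111 → c = 1011101, weight = 5.
  m = 1111 → c = 1001000, weight = 2.
Tally weights:
  weight 0: 1 codewords.
  weight 1: 1 codewords.
  weight 2: 2 codewords.
  weight 3: 4 codewords.
  weight 4: 3 codewords.
  weight 5: 3 codewords.
  weight 6: 2 codewords.
Minimum distance d = smallest w > 0 with A_w > 0 = 1.
Sanity: Σ A_w = 16 = 2^4 = 16 ✓.


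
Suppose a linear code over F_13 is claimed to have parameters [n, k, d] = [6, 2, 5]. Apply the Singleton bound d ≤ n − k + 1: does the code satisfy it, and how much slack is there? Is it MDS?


Singleton RHS = n − k + 1 = 5, slack = 0, bound satisfied, MDS.

Singleton bound: d ≤ n − k + 1.
Here n = 6, k = 2, so n − k + 1 = 5.
Given d = 5, check d ≤ 5: YES.
Slack = (n − k + 1) − d = 0.
The code is MDS (slack = 0).
Description: the claimed parameters are [6, 2, 5]_13; such a code would be MDS (meets Singleton bound).


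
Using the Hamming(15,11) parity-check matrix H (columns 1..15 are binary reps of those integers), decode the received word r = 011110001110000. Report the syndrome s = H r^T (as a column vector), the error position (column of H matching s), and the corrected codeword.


s = (1, 0, 0, 0)^T, error position = 8, corrected codeword c = 011110011110000

Compute s = H r^T mod 2 one row at a time:
  s_1 = 0 + 1 + 1 + 1 + 0 + 0 + 0 + 0 = 3 ≡ 1 (mod 2).
  s_2 = 1 + 1 + 0 + 0 + 0 + 0 + 0 + 0 = 2 ≡ 0 (mod 2).
  s_3 = 1 + 1 + 0 + 0 + 1 + 1 + 0 + 0 = 4 ≡ 0 (mod 2).
  s_4 = 0 + 1 + 1 + 0 + 1 + 1 + 0 + 0 = 4 ≡ 0 (mod 2).
s = (1, 0, 0, 0)^T — this equals column 8 of H (binary 1000), so error is at position 8.
Correct: flip bit 8 of r = 011110001110000 to get c = 011110011110000.


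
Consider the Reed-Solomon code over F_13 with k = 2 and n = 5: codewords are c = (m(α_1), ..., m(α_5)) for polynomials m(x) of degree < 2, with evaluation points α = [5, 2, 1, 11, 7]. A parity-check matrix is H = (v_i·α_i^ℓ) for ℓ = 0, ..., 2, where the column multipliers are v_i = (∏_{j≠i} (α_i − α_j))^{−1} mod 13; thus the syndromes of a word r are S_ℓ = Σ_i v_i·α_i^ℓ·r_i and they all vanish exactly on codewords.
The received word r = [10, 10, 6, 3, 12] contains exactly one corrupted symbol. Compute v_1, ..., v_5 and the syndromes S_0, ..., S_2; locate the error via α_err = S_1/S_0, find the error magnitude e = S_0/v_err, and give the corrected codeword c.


S = (2, 4, 8), error at position 2, error magnitude e = 3, c = [10, 7, 6, 3, 12].

Step 1: column multipliers v_i = (∏_{j≠i}(α_i − α_j))^{−1} mod 13.
  i = 1 (α = 5): (5−2)(5−1)(5−11)(5−7) = 3·4·(−6)·(−2) = 144 ≡ 1, so v_1 = 1^{−1} = 1 (mod 13).
  i = 2 (α = 2): (2−5)(2−1)(2−11)(2−7) = (−3)·1·(−9)·(−5) = −135 ≡ 8, so v_2 = 8^{−1} = 5 (mod 13).
  i = 3 (α = 1): (1−5)(1−2)(1−11)(1−7) = (−4)·(−1)·(−10)·(−6) = 240 ≡ 6, so v_3 = 6^{−1} = 11 (mod 13).
  i = 4 (α = 11): (11−5)(11−2)(11−1)(11−7) = 6·9·10·4 = 2160 ≡ 2, so v_4 = 2^{−1} = 7 (mod 13).
  i = 5 (α = 7): (7−5)(7−2)(7−1)(7−11) = 2·5·6·(−4) = −240 ≡ 7, so v_5 = 7^{−1} = 2 (mod 13).
  v = [1, 5, 11, 7, 2].
Step 2: syndromes of r = [10, 10, 6, 3, 12] (all sums mod 13).
  S_0 = Σ v_i r_i = 1·10 + 5·10 + 11·6 + 7·3 + 2·12 = 171 ≡ 2.
  S_1 = Σ v_i α_i r_i = 1·5·10 + 5·2·10 + 11·1·6 + 7·11·3 + 2·7·12 = 615 ≡ 4.
  α_i^2 mod 13 = [12, 4, 1, 4, 10].
  S_2 = Σ v_i α_i^2 r_i = 1·12·10 + 5·4·10 + 11·1·6 + 7·4·3 + 2·10·12 = 710 ≡ 8.
  S = (2, 4, 8) ≠ 0, so r is not a codeword (an error is present).
Step 3: locate the error. For a single error e at position i, S_ℓ = v_i·e·α_i^ℓ, so α_err = S_1/S_0.
  S_0^{−1} = 2^{−1} = 7 (mod 13), so α_err = 4·7 = 28 ≡ 2 = α_2. Error position i = 2.
  Consistency check: S_2/S_1 = 8·10 = 80 ≡ 2 = α_err ✓ (single-error assumption holds).
Step 4: error magnitude e = S_0/v_2 = S_0·∏_{j≠2}(α_2 − α_j) = 2·8 = 16 ≡ 3 (mod 13).
Step 5: correct position 2: c_2 = r_2 − e = 10 − 3 ≡ 7 (mod 13). Hence c = [10, 7, 6, 3, 12].
  Check: interpolating c through the α_i gives m(x) = 5 + 1·x (degree < 2) with m(α_i) = c_i for every i, so c is indeed a codeword.


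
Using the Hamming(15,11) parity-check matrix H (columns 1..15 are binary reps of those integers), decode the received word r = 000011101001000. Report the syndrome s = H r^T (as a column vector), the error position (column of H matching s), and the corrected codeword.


s = (0, 0, 0, 1)^T, error position = 1, corrected codeword c = 100011101001000

Compute s = H r^T mod 2 one row at a time:
  s_1 = 0 + 1 + 0 + 0 + 1 + 0 + 0 + 0 = 2 ≡ 0 (mod 2).
  s_2 = 0 + 1 + 1 + 1 + 1 + 0 + 0 + 0 = 4 ≡ 0 (mod 2).
  s_3 = 0 + 0 + 1 + 1 + 0 + 0 + 0 + 0 = 2 ≡ 0 (mod 2).
  s_4 = 0 + 0 + 1 + 1 + 1 + 0 + 0 + 0 = 3 ≡ 1 (mod 2).
s = (0, 0, 0, 1)^T — this equals column 1 of H (binary 0001), so error is at position 1.
Correct: flip bit 1 of r = 000011101001000 to get c = 100011101001000.


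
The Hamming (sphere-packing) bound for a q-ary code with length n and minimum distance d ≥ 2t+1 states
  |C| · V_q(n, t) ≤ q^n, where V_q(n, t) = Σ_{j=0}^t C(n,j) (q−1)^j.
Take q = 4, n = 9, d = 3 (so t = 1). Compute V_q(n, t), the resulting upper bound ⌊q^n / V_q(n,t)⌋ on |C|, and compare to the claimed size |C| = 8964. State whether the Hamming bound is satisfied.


V_q(n, t) = 28, q^n = 262144, Hamming bound = 9362, |C| = 8964 ≤ bound (satisfied).

Step 1: Compute V_q(n, t) = Σ_{j=0}^1 C(n, j) (q−1)^j.
  j = 0: C(9,0)·(3)^0 = 1·1 = 1.
  j = 1: C(9,1)·(3)^1 = 9·3 = 27.
  V_q(n, t) = 1 + 27 = 28.
Step 2: q^n = 4^9 = 262144.
Step 3: Hamming bound ⌊q^n / V_q(n,t)⌋ = ⌊262144/28⌋ = 9362.
Step 4: Compare |C| = 8964 to 9362: satisfied.
The claimed |C| lies below the Hamming bound.


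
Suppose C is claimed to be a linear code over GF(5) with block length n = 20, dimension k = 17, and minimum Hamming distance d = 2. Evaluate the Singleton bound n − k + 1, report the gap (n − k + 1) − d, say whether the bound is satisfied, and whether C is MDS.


Singleton RHS = n − k + 1 = 4, slack = 2, bound satisfied, not MDS.

Singleton bound: d ≤ n − k + 1.
Here n = 20, k = 17, so n − k + 1 = 4.
Given d = 2, check d ≤ 4: YES.
Slack = (n − k + 1) − d = 2.
The code is NOT MDS (slack = 2 > 0).
Description: the claimed parameters are [20, 17, 2]_5; such a code would be non-MDS.


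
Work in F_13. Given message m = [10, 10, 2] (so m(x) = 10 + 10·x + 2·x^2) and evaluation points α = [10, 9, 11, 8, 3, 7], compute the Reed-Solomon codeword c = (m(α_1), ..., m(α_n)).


c = [11, 2, 11, 10, 6, 9]

Message polynomial: m(x) = 10 + 10·x + 2·x^2 (mod 13).
For each evaluation point α_i, compute m(α_i) mod 13:
  α_1 = 10: Horner steps 2 → 4 → 11, so m(10) = 11.
  α_2 = 9: Horner steps 2 → 2 → 2, so m(9) = 2.
  α_3 = 11: Horner steps 2 → 6 → 11, so m(11) = 11.
  α_4 = 8: Horner steps 2 → 0 → 10, so m(8) = 10.
  α_5 = 3: Horner steps 2 → 3 → 6, so m(3) = 6.
  α_6 = 7: Horner steps 2 → 11 → 9, so m(7) = 9.
Codeword c = [11, 2, 11, 10, 6, 9] ∈ F_13^6.


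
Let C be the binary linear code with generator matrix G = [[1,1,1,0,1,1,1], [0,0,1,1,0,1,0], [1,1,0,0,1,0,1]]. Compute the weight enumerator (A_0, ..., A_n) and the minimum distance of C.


Weight distribution: A_0 = 1, A_1 = 1, A_2 = 1, A_3 = 1, A_4 = 1, A_5 = 1, A_6 = 1, A_7 = 1. Minimum distance d = 1.

Enumerate all 2^3 = 8 messages m ∈ F_2^3.
For each, compute codeword c = mG in F_2^7, then tally its weight.
  m = 000 → c = 0000000, weight = 0.
  m = 100 → c = 1110111, weight = 6.
  m = 010 → c = 0011010, weight = 3.
  m = 110 → c = 1101101, weight = 5.
  m = 001 → c = 1100101, weight = 4.
  m = 101 → c = 0010010, weight = 2.
  m = 011 → c = 1111111, weight = 7.
  m = 111 → c = 0001000, weight = 1.
Tally weights:
  weight 0: 1 codewords.
  weight 1: 1 codewords.
  weight 2: 1 codewords.
  weight 3: 1 codewords.
  weight 4: 1 codewords.
  weight 5: 1 codewords.
  weight 6: 1 codewords.
  weight 7: 1 codewords.
Minimum distance d = smallest w > 0 with A_w > 0 = 1.
Sanity: Σ A_w = 8 = 2^3 = 8 ✓.


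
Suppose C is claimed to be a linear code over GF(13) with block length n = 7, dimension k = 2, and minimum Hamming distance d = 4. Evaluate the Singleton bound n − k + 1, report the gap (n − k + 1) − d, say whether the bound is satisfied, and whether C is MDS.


Singleton RHS = n − k + 1 = 6, slack = 2, bound satisfied, not MDS.

Singleton bound: d ≤ n − k + 1.
Here n = 7, k = 2, so n − k + 1 = 6.
Given d = 4, check d ≤ 6: YES.
Slack = (n − k + 1) − d = 2.
The code is NOT MDS (slack = 2 > 0).
Description: the claimed parameters are [7, 2, 4]_13; such a code would be non-MDS.


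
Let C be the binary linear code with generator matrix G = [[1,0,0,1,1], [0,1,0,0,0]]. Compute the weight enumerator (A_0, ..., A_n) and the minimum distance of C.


Weight distribution: A_0 = 1, A_1 = 1, A_3 = 1, A_4 = 1. Minimum distance d = 1.

Enumerate all 2^2 = 4 messages m ∈ F_2^2.
For each, compute codeword c = mG in F_2^5, then tally its weight.
  m = 00 → c = 00000, weight = 0.
  m = 10 → c = 10011, weight = 3.
  m = 01 → c = 01000, weight = 1.
  m = 11 → c = 11011, weight = 4.
Tally weights:
  weight 0: 1 codewords.
  weight 1: 1 codewords.
  weight 3: 1 codewords.
  weight 4: 1 codewords.
Minimum distance d = smallest w > 0 with A_w > 0 = 1.
Sanity: Σ A_w = 4 = 2^2 = 4 ✓.


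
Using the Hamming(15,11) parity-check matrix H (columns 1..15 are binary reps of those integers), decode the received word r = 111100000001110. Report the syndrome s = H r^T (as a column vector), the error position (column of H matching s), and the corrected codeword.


s = (1, 0, 1, 1)^T, error position = 11, corrected codeword c = 111100000011110

Compute s = H r^T mod 2 one row at a time:
  s_1 = 0 + 0 + 0 + 0 + 1 + 1 + 1 + 0 = 3 ≡ 1 (mod 2).
  s_2 = 1 + 0 + 0 + 0 + 1 + 1 + 1 + 0 = 4 ≡ 0 (mod 2).
  s_3 = 1 + 1 + 0 + 0 + 0 + 0 + 1 + 0 = 3 ≡ 1 (mod 2).
  s_4 = 1 + 1 + 0 + 0 + 0 + 0 + 1 + 0 = 3 ≡ 1 (mod 2).
s = (1, 0, 1, 1)^T — this equals column 11 of H (binary 1011), so error is at position 11.
Correct: flip bit 11 of r = 111100000001110 to get c = 111100000011110.


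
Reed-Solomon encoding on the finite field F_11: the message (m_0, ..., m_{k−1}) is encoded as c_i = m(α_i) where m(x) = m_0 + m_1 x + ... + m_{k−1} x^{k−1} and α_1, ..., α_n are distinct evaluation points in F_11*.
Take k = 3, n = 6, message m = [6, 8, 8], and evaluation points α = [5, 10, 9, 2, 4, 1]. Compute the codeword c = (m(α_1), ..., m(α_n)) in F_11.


c = [4, 6, 0, 10, 1, 0]

Message polynomial: m(x) = 6 + 8·x + 8·x^2 (mod 11).
For each evaluation point α_i, compute m(α_i) mod 11:
  α_1 = 5: Horner steps 8 → 4 → 4, so m(5) = 4.
  α_2 = 10: Horner steps 8 → 0 → 6, so m(10) = 6.
  α_3 = 9: Horner steps 8 → 3 → 0, so m(9) = 0.
  α_4 = 2: Horner steps 8 → 2 → 10, so m(2) = 10.
  α_5 = 4: Horner steps 8 → 7 → 1, so m(4) = 1.
  α_6 = 1: Horner steps 8 → 5 → 0, so m(1) = 0.
Codeword c = [4, 6, 0, 10, 1, 0] ∈ F_11^6.


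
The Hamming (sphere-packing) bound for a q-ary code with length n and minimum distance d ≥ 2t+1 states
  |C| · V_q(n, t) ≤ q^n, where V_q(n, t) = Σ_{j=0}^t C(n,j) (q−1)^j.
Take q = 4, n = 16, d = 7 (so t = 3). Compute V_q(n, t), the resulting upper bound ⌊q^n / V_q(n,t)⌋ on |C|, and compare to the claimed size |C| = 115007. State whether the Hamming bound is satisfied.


V_q(n, t) = 16249, q^n = 4294967296, Hamming bound = 264321, |C| = 115007 ≤ bound (satisfied).

Step 1: Compute V_q(n, t) = Σ_{j=0}^3 C(n, j) (q−1)^j.
  j = 0: C(16,0)·(3)^0 = 1·1 = 1.
  j = 1: C(16,1)·(3)^1 = 16·3 = 48.
  j = 2: C(16,2)·(3)^2 = 120·9 = 1080.
  j = 3: C(16,3)·(3)^3 = 560·27 = 15120.
  V_q(n, t) = 1 + 48 + 1080 + 15120 = 16249.
Step 2: q^n = 4^16 = 4294967296.
Step 3: Hamming bound ⌊q^n / V_q(n,t)⌋ = ⌊4294967296/16249⌋ = 264321.
Step 4: Compare |C| = 115007 to 264321: satisfied.
The claimed |C| lies below the Hamming bound.


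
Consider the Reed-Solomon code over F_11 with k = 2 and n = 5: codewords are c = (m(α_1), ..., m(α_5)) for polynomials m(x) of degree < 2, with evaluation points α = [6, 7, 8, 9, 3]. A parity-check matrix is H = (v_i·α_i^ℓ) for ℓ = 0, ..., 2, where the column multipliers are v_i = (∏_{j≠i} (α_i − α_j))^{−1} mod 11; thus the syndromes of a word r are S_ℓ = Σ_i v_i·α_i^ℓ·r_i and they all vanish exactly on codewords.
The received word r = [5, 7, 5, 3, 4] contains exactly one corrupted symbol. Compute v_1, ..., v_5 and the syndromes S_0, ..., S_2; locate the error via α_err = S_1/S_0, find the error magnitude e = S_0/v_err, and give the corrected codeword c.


S = (10, 5, 8), error at position 1, error magnitude e = 7, c = [9, 7, 5, 3, 4].

Step 1: column multipliers v_i = (∏_{j≠i}(α_i − α_j))^{−1} mod 11.
  i = 1 (α = 6): (6−7)(6−8)(6−9)(6−3) = (−1)·(−2)·(−3)·3 = −18 ≡ 4, so v_1 = 4^{−1} = 3 (mod 11).
  i = 2 (α = 7): (7−6)(7−8)(7−9)(7−3) = 1·(−1)·(−2)·4 = 8 ≡ 8, so v_2 = 8^{−1} = 7 (mod 11).
  i = 3 (α = 8): (8−6)(8−7)(8−9)(8−3) = 2·1·(−1)·5 = −10 ≡ 1, so v_3 = 1^{−1} = 1 (mod 11).
  i = 4 (α = 9): (9−6)(9−7)(9−8)(9−3) = 3·2·1·6 = 36 ≡ 3, so v_4 = 3^{−1} = 4 (mod 11).
  i = 5 (α = 3): (3−6)(3−7)(3−8)(3−9) = (−3)·(−4)·(−5)·(−6) = 360 ≡ 8, so v_5 = 8^{−1} = 7 (mod 11).
  v = [3, 7, 1, 4, 7].
Step 2: syndromes of r = [5, 7, 5, 3, 4] (all sums mod 11).
  S_0 = Σ v_i r_i = 3·5 + 7·7 + 1·5 + 4·3 + 7·4 = 109 ≡ 10.
  S_1 = Σ v_i α_i r_i = 3·6·5 + 7·7·7 + 1·8·5 + 4·9·3 + 7·3·4 = 665 ≡ 5.
  α_i^2 mod 11 = [3, 5, 9, 4, 9].
  S_2 = Σ v_i α_i^2 r_i = 3·3·5 + 7·5·7 + 1·9·5 + 4·4·3 + 7·9·4 = 635 ≡ 8.
  S = (10, 5, 8) ≠ 0, so r is not a codeword (an error is present).
Step 3: locate the error. For a single error e at position i, S_ℓ = v_i·e·α_i^ℓ, so α_err = S_1/S_0.
  S_0^{−1} = 10^{−1} = 10 (mod 11), so α_err = 5·10 = 50 ≡ 6 = α_1. Error position i = 1.
  Consistency check: S_2/S_1 = 8·9 = 72 ≡ 6 = α_err ✓ (single-error assumption holds).
Step 4: error magnitude e = S_0/v_1 = S_0·∏_{j≠1}(α_1 − α_j) = 10·4 = 40 ≡ 7 (mod 11).
Step 5: correct position 1: c_1 = r_1 − e = 5 − 7 ≡ 9 (mod 11). Hence c = [9, 7, 5, 3, 4].
  Check: interpolating c through the α_i gives m(x) = 10 + 9·x (degree < 2) with m(α_i) = c_i for every i, so c is indeed a codeword.


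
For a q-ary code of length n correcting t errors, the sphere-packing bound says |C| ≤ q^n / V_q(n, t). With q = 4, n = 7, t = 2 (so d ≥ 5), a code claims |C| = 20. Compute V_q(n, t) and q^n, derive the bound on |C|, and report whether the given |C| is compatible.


V_q(n, t) = 211, q^n = 16384, Hamming bound = 77, |C| = 20 ≤ bound (satisfied).

Step 1: Compute V_q(n, t) = Σ_{j=0}^2 C(n, j) (q−1)^j.
  j = 0: C(7,0)·(3)^0 = 1·1 = 1.
  j = 1: C(7,1)·(3)^1 = 7·3 = 21.
  j = 2: C(7,2)·(3)^2 = 21·9 = 189.
  V_q(n, t) = 1 + 21 + 189 = 211.
Step 2: q^n = 4^7 = 16384.
Step 3: Hamming bound ⌊q^n / V_q(n,t)⌋ = ⌊16384/211⌋ = 77.
Step 4: Compare |C| = 20 to 77: satisfied.
The claimed |C| lies below the Hamming bound.


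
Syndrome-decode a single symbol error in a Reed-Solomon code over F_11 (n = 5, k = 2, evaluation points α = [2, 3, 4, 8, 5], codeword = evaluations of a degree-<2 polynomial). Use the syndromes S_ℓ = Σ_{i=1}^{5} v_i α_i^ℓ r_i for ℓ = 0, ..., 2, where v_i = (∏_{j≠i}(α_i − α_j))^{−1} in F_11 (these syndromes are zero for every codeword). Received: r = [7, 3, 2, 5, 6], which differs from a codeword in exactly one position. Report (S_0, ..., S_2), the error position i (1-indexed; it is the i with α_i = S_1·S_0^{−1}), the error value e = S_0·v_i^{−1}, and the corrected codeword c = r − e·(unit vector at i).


S = (10, 7, 6), error at position 3, error magnitude e = 3, c = [7, 3, 10, 5, 6].

Step 1: column multipliers v_i = (∏_{j≠i}(α_i − α_j))^{−1} mod 11.
  i = 1 (α = 2): (2−3)(2−4)(2−8)(2−5) = (−1)·(−2)·(−6)·(−3) = 36 ≡ 3, so v_1 = 3^{−1} = 4 (mod 11).
  i = 2 (α = 3): (3−2)(3−4)(3−8)(3−5) = 1·(−1)·(−5)·(−2) = −10 ≡ 1, so v_2 = 1^{−1} = 1 (mod 11).
  i = 3 (α = 4): (4−2)(4−3)(4−8)(4−5) = 2·1·(−4)·(−1) = 8 ≡ 8, so v_3 = 8^{−1} = 7 (mod 11).
  i = 4 (α = 8): (8−2)(8−3)(8−4)(8−5) = 6·5·4·3 = 360 ≡ 8, so v_4 = 8^{−1} = 7 (mod 11).
  i = 5 (α = 5): (5−2)(5−3)(5−4)(5−8) = 3·2·1·(−3) = −18 ≡ 4, so v_5 = 4^{−1} = 3 (mod 11).
  v = [4, 1, 7, 7, 3].
Step 2: syndromes of r = [7, 3, 2, 5, 6] (all sums mod 11).
  S_0 = Σ v_i r_i = 4·7 + 1·3 + 7·2 + 7·5 + 3·6 = 98 ≡ 10.
  S_1 = Σ v_i α_i r_i = 4·2·7 + 1·3·3 + 7·4·2 + 7·8·5 + 3·5·6 = 491 ≡ 7.
  α_i^2 mod 11 = [4, 9, 5, 9, 3].
  S_2 = Σ v_i α_i^2 r_i = 4·4·7 + 1·9·3 + 7·5·2 + 7·9·5 + 3·3·6 = 578 ≡ 6.
  S = (10, 7, 6) ≠ 0, so r is not a codeword (an error is present).
Step 3: locate the error. For a single error e at position i, S_ℓ = v_i·e·α_i^ℓ, so α_err = S_1/S_0.
  S_0^{−1} = 10^{−1} = 10 (mod 11), so α_err = 7·10 = 70 ≡ 4 = α_3. Error position i = 3.
  Consistency check: S_2/S_1 = 6·8 = 48 ≡ 4 = α_err ✓ (single-error assumption holds).
Step 4: error magnitude e = S_0/v_3 = S_0·∏_{j≠3}(α_3 − α_j) = 10·8 = 80 ≡ 3 (mod 11).
Step 5: correct position 3: c_3 = r_3 − e = 2 − 3 ≡ 10 (mod 11). Hence c = [7, 3, 10, 5, 6].
  Check: interpolating c through the α_i gives m(x) = 4 + 7·x (degree < 2) with m(α_i) = c_i for every i, so c is indeed a codeword.
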